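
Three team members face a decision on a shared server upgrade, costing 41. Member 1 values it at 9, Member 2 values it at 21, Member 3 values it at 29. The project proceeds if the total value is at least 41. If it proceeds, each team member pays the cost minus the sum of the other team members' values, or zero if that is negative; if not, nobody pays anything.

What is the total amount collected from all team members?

14

Total value 59 ≥ cost 41, so it is built.
Member 1: others sum to 50; max(0, 41 - 50) = 0.
Member 2: others sum to 38; max(0, 41 - 38) = 3.
Member 3: others sum to 30; max(0, 41 - 30) = 11.
Total collected = 0 + 3 + 11 = 14.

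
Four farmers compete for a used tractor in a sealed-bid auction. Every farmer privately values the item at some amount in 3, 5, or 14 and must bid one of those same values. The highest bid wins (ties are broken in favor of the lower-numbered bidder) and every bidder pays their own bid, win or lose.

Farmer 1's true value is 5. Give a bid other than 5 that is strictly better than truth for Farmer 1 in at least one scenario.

3

Suppose Farmer 2 bids 3, Farmer 3 bids 3 and Farmer 4 bids 3.
Bid 5: wins, pays 5, utility 5 - 5 = 0.
Bid 3: wins, pays 3, utility 5 - 3 = 2.
So bidding 3 beats truth here (2 > 0).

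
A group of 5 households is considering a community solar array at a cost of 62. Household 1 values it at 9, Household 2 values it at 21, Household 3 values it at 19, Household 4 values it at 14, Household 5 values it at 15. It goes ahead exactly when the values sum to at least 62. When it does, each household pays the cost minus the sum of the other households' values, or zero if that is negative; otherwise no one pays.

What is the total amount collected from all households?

8

Total value 78 ≥ cost 62, so it is built.
Household 1: others sum to 69; max(0, 62 - 69) = 0.
Household 2: others sum to 57; max(0, 62 - 57) = 5.
Household 3: others sum to 59; max(0, 62 - 59) = 3.
Household 4: others sum to 64; max(0, 62 - 64) = 0.
Household 5: others sum to 63; max(0, 62 - 63) = 0.
Total collected = 0 + 5 + 3 + 0 + 0 = 8.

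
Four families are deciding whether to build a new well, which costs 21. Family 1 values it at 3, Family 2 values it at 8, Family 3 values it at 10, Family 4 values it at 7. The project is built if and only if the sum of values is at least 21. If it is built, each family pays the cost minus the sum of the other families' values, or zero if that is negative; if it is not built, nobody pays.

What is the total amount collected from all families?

4

Total value 28 ≥ cost 21, so it is built.
Family 1: others sum to 25; max(0, 21 - 25) = 0.
Family 2: others sum to 20; max(0, 21 - 20) = 1.
Family 3: others sum to 18; max(0, 21 - 18) = 3.
Family 4: others sum to 21; max(0, 21 - 21) = 0.
Total collected = 0 + 1 + 3 + 0 = 4.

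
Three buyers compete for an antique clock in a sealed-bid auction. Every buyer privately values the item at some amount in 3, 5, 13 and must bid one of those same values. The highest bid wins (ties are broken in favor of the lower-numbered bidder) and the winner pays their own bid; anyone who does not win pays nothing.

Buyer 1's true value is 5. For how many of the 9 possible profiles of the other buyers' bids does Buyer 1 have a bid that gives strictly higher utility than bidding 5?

Others bid (3, 3): truth gives 0; bid 3 gives 2 > 0. Violating.
Others bid (3, 5): truth gives 0; no alternative beats it.
Others bid (3, 13): truth gives 0; no alternative beats it.
(Checking all 9 profiles: 1 has a profitable deviation, 8 do not.)

1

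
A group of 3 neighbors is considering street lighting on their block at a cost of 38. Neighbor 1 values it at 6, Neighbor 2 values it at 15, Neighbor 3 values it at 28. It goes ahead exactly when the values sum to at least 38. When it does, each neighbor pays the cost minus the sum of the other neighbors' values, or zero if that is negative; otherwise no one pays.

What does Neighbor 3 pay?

17

Total value 49 ≥ cost 38, so the project is built.
The other neighbors' values sum to 21.
Cost minus that sum is 38 - 21 = 17.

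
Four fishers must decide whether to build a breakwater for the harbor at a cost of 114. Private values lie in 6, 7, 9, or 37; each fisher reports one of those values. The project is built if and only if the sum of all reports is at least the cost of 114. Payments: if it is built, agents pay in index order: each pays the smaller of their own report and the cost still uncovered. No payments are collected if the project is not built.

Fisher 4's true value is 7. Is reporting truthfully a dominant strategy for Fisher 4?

Check each profile of the others' reports and compare truth against every alternative report.
Others report (37, 37, 37): truth gives 4, best alternative gives 4.
Others report (6, 6, 6): truth gives 0, best alternative gives 0.
Others report (6, 6, 7): truth gives 0, best alternative gives 0.
Others report (6, 6, 9): truth gives 0, best alternative gives 0.
Others report (6, 6, 37): truth gives 0, best alternative gives 0.
Others report (6, 7, 6): truth gives 0, best alternative gives 0.
(Remaining 58 profiles checked similarly; truth is weakly best in each.)
In every case the truthful report is at least as good as any alternative, so it is a dominant strategy.

Yes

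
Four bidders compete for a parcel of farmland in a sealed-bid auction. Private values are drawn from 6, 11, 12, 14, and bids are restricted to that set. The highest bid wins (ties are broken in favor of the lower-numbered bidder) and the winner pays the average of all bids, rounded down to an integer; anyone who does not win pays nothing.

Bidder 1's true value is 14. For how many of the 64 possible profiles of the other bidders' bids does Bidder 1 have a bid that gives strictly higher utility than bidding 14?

Others bid (6, 6, 6): truth gives 6; bid 6 gives 8 > 6. Violating.
Others bid (6, 6, 11): truth gives 5; bid 11 gives 6 > 5. Violating.
Others bid (6, 11, 6): truth gives 5; bid 11 gives 6 > 5. Violating.
Others bid (6, 11, 11): truth gives 4; bid 11 gives 5 > 4. Violating.
Others bid (6, 6, 12): truth gives 5; no alternative beats it.
Others bid (6, 6, 14): truth gives 4; no alternative beats it.
(Checking all 64 profiles: 16 have a profitable deviation, 48 do not.)

16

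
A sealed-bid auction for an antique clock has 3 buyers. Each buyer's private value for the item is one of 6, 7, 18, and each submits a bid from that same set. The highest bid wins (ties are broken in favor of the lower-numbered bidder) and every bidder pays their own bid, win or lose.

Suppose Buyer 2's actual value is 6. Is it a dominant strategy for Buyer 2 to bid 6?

No

Consider the case where Buyer 1 bids 6 and Buyer 3 bids 6.
Truthful bid 6: loses but pays 6, utility -6.
Bid 7 instead: wins, pays 7, utility 6 - 7 = -1.
Since -1 > -6, bidding 7 is strictly better here, so truthful bidding is not dominant.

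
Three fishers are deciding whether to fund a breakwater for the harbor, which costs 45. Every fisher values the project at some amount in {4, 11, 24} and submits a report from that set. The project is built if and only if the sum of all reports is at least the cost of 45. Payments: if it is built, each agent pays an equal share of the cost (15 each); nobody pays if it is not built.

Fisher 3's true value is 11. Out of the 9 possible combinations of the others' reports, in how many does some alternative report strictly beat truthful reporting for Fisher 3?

Others report (11, 24): truth gives -4; report 4 gives 0 > -4. Violating.
Others report (24, 11): truth gives -4; report 4 gives 0 > -4. Violating.
Others report (4, 4): truth gives 0; no alternative beats it.
Others report (4, 11): truth gives 0; no alternative beats it.
(Checking all 9 profiles: 2 have a profitable deviation, 7 do not.)

2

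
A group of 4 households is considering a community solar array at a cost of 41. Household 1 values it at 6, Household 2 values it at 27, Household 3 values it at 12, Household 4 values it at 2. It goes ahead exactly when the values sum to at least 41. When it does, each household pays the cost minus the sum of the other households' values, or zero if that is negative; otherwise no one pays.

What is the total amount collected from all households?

Total value 47 ≥ cost 41, so it is built.
Household 1: others sum to 41; max(0, 41 - 41) = 0.
Household 2: others sum to 20; max(0, 41 - 20) = 21.
Household 3: others sum to 35; max(0, 41 - 35) = 6.
Household 4: others sum to 45; max(0, 41 - 45) = 0.
Total collected = 0 + 21 + 6 + 0 = 27.

27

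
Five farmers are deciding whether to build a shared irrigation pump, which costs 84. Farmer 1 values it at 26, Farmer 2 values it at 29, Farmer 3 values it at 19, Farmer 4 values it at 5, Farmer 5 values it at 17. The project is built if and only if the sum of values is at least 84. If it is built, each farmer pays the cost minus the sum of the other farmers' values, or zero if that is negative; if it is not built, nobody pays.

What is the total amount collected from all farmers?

Total value 96 ≥ cost 84, so it is built.
Farmer 1: others sum to 70; max(0, 84 - 70) = 14.
Farmer 2: others sum to 67; max(0, 84 - 67) = 17.
Farmer 3: others sum to 77; max(0, 84 - 77) = 7.
Farmer 4: others sum to 91; max(0, 84 - 91) = 0.
Farmer 5: others sum to 79; max(0, 84 - 79) = 5.
Total collected = 14 + 17 + 7 + 0 + 5 = 43.

43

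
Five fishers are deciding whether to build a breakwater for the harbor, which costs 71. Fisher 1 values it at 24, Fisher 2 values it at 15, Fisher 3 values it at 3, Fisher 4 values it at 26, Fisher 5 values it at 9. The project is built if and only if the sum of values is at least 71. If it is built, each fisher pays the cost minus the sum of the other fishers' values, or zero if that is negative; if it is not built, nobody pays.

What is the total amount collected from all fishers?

50

Total value 77 ≥ cost 71, so it is built.
Fisher 1: others sum to 53; max(0, 71 - 53) = 18.
Fisher 2: others sum to 62; max(0, 71 - 62) = 9.
Fisher 3: others sum to 74; max(0, 71 - 74) = 0.
Fisher 4: others sum to 51; max(0, 71 - 51) = 20.
Fisher 5: others sum to 68; max(0, 71 - 68) = 3.
Total collected = 18 + 9 + 0 + 20 + 3 = 50.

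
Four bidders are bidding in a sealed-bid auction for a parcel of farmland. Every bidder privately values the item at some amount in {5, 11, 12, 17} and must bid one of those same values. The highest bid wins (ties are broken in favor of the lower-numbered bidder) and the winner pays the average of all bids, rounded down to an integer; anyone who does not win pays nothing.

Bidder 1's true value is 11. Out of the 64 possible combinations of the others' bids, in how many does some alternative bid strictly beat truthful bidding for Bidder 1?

13

Others bid (5, 5, 5): truth gives 5; bid 5 gives 6 > 5. Violating.
Others bid (5, 5, 12): truth gives 0; bid 12 gives 3 > 0. Violating.
Others bid (5, 11, 12): truth gives 0; bid 12 gives 1 > 0. Violating.
Others bid (5, 12, 5): truth gives 0; bid 12 gives 3 > 0. Violating.
Others bid (5, 5, 11): truth gives 3; no alternative beats it.
Others bid (5, 5, 17): truth gives 0; no alternative beats it.
(Checking all 64 profiles: 13 have a profitable deviation, 51 do not.)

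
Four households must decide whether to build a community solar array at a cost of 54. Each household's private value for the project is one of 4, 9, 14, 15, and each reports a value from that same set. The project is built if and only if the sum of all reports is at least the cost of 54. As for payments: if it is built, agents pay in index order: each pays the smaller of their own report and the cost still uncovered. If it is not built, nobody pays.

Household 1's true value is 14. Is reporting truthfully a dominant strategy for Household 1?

No

Consider the case where Household 2 reports 15, Household 3 reports 15 and Household 4 reports 15.
Truthful report 14: project built, pays 14, utility 14 - 14 = 0.
Report 9 instead: project built, pays 9, utility 14 - 9 = 5.
Since 5 > 0, reporting 9 is strictly better here, so truthful reporting is not dominant.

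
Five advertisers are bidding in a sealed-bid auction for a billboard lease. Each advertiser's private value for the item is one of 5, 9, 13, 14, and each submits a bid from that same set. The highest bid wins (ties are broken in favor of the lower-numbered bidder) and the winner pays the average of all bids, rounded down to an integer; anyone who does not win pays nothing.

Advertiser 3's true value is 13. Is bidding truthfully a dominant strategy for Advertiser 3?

Consider the case where Advertiser 1 bids 5, Advertiser 2 bids 5, Advertiser 4 bids 5 and Advertiser 5 bids 5.
Truthful bid 13: wins, pays 6, utility 13 - 6 = 7.
Bid 9 instead: wins, pays 5, utility 13 - 5 = 8.
Since 8 > 7, bidding 9 is strictly better here, so truthful bidding is not dominant.

No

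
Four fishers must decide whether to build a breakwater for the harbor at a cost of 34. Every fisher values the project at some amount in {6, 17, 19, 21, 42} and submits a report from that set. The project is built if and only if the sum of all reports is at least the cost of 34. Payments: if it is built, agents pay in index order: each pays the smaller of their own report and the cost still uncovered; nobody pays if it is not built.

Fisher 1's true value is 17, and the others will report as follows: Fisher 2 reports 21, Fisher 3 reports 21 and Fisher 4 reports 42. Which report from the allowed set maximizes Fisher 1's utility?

6

Report 6: project built, pays 6, utility 17 - 6 = 11.
Report 17: project built, pays 17, utility 17 - 17 = 0.
Report 19: project built, pays 19, utility 17 - 19 = -2.
Report 21: project built, pays 21, utility 17 - 21 = -4.
Report 42: project built, pays 34, utility 17 - 34 = -17.
The best choice is 6 with utility 11.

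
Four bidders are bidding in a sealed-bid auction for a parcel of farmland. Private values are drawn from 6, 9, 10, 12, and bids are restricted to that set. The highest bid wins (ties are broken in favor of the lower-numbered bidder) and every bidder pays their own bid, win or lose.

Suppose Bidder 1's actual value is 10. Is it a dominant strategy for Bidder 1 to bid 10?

Consider the case where Bidder 2 bids 6, Bidder 3 bids 6 and Bidder 4 bids 6.
Truthful bid 10: wins, pays 10, utility 10 - 10 = 0.
Bid 6 instead: wins, pays 6, utility 10 - 6 = 4.
Since 4 > 0, bidding 6 is strictly better here, so truthful bidding is not dominant.

No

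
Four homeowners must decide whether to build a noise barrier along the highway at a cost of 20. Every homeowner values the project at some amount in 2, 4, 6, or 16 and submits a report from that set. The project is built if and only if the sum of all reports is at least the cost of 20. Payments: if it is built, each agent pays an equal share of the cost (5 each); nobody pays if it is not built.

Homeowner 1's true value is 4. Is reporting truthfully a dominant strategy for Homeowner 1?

Consider the case where Homeowner 2 reports 4, Homeowner 3 reports 6 and Homeowner 4 reports 6.
Truthful report 4: project built, pays 5, utility 4 - 5 = -1.
Report 2 instead: project not built, utility 0.
Since 0 > -1, reporting 2 is strictly better here, so truthful reporting is not dominant.

No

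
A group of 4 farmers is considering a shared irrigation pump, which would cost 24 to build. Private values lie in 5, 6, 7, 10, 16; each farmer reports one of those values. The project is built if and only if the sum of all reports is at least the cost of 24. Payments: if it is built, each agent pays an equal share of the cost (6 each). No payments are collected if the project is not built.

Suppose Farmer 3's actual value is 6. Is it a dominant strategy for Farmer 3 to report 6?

Yes

Check each profile of the others' reports and compare truth against every alternative report.
Others report (5, 5, 5): truth gives 0, best alternative gives 0.
Others report (5, 5, 6): truth gives 0, best alternative gives 0.
Others report (5, 5, 7): truth gives 0, best alternative gives 0.
Others report (5, 5, 10): truth gives 0, best alternative gives 0.
Others report (5, 5, 16): truth gives 0, best alternative gives 0.
Others report (5, 6, 5): truth gives 0, best alternative gives 0.
(Remaining 119 profiles checked similarly; truth is weakly best in each.)
In every case the truthful report is at least as good as any alternative, so it is a dominant strategy.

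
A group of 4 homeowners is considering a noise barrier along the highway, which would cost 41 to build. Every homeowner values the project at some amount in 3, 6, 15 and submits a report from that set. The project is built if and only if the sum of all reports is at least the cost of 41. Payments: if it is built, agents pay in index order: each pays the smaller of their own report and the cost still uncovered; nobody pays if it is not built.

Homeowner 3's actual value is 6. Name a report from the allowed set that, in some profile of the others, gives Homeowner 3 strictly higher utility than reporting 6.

Suppose Homeowner 1 reports 15, Homeowner 2 reports 15 and Homeowner 4 reports 15.
Report 6: project built, pays 6, utility 6 - 6 = 0.
Report 3: project built, pays 3, utility 6 - 3 = 3.
So reporting 3 beats truth here (3 > 0).

3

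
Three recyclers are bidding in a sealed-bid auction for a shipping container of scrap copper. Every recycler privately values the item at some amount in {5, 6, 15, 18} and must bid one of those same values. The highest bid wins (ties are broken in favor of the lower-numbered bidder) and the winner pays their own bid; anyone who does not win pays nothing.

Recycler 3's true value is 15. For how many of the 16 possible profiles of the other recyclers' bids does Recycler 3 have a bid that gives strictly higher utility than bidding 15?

1

Others bid (5, 5): truth gives 0; bid 6 gives 9 > 0. Violating.
Others bid (5, 6): truth gives 0; no alternative beats it.
Others bid (5, 15): truth gives 0; no alternative beats it.
(Checking all 16 profiles: 1 has a profitable deviation, 15 do not.)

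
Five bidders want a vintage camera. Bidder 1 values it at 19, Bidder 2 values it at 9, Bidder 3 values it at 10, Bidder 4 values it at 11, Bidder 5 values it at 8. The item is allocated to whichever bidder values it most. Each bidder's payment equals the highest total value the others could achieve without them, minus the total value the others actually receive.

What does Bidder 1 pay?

Bidder 1 has the highest value and receives the item.
Without Bidder 1, the item would go to the next-highest value, 11, so the others could achieve 11.
With Bidder 1 present and winning, the others receive nothing, so their total is 0.
Payment = 11 - 0 = 11.

11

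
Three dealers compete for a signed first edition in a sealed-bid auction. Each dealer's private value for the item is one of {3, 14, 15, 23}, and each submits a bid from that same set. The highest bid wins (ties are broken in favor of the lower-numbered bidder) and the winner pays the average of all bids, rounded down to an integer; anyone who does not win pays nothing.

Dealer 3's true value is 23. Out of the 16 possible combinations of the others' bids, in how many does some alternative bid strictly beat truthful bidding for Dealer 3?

Others bid (3, 3): truth gives 14; bid 14 gives 17 > 14. Violating.
Others bid (3, 14): truth gives 10; bid 15 gives 13 > 10. Violating.
Others bid (14, 3): truth gives 10; bid 15 gives 13 > 10. Violating.
Others bid (14, 14): truth gives 6; bid 15 gives 9 > 6. Violating.
Others bid (3, 15): truth gives 10; no alternative beats it.
Others bid (3, 23): truth gives 0; no alternative beats it.
(Checking all 16 profiles: 4 have a profitable deviation, 12 do not.)

4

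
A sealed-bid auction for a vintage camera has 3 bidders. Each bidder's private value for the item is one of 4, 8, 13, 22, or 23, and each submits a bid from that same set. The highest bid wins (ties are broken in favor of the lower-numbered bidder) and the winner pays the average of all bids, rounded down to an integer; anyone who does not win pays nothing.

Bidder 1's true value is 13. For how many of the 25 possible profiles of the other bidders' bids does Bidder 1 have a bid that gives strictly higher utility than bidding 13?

Others bid (4, 4): truth gives 6; bid 4 gives 9 > 6. Violating.
Others bid (4, 8): truth gives 5; bid 8 gives 7 > 5. Violating.
Others bid (8, 4): truth gives 5; bid 8 gives 7 > 5. Violating.
Others bid (8, 8): truth gives 4; bid 8 gives 5 > 4. Violating.
Others bid (4, 13): truth gives 3; no alternative beats it.
Others bid (4, 22): truth gives 0; no alternative beats it.
(Checking all 25 profiles: 4 have a profitable deviation, 21 do not.)

4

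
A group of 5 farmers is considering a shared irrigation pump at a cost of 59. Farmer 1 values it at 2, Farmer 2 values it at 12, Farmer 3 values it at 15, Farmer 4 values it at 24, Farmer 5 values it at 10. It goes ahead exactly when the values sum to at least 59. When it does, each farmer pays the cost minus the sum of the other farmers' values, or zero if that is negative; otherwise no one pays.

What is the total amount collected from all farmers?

45

Total value 63 ≥ cost 59, so it is built.
Farmer 1: others sum to 61; max(0, 59 - 61) = 0.
Farmer 2: others sum to 51; max(0, 59 - 51) = 8.
Farmer 3: others sum to 48; max(0, 59 - 48) = 11.
Farmer 4: others sum to 39; max(0, 59 - 39) = 20.
Farmer 5: others sum to 53; max(0, 59 - 53) = 6.
Total collected = 0 + 8 + 11 + 20 + 6 = 45.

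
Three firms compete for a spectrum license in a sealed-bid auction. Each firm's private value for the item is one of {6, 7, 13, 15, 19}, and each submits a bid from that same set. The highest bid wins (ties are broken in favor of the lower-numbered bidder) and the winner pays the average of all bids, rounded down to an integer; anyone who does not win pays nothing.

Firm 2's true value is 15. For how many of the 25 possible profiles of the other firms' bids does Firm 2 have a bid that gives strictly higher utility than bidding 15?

7

Others bid (6, 6): truth gives 6; bid 7 gives 9 > 6. Violating.
Others bid (6, 7): truth gives 6; bid 7 gives 9 > 6. Violating.
Others bid (6, 13): truth gives 4; bid 13 gives 5 > 4. Violating.
Others bid (6, 19): truth gives 0; bid 19 gives 1 > 0. Violating.
Others bid (6, 15): truth gives 3; no alternative beats it.
Others bid (7, 7): truth gives 6; no alternative beats it.
(Checking all 25 profiles: 7 have a profitable deviation, 18 do not.)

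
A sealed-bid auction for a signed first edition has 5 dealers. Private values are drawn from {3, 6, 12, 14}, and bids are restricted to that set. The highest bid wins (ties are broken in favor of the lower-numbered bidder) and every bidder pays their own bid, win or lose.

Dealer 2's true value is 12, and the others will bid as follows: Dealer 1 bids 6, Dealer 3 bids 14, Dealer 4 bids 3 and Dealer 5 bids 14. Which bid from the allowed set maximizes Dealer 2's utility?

Bid 3: loses but pays 3, utility -3.
Bid 6: loses but pays 6, utility -6.
Bid 12: loses but pays 12, utility -12.
Bid 14: wins, pays 14, utility 12 - 14 = -2.
The best choice is 14 with utility -2.

14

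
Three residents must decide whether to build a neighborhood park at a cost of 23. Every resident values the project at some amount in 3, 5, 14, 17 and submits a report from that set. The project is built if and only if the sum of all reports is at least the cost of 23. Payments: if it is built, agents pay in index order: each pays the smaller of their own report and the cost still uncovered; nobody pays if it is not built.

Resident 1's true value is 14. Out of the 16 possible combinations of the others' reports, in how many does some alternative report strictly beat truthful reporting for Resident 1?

10

Others report (3, 17): truth gives 0; report 3 gives 11 > 0. Violating.
Others report (5, 14): truth gives 0; report 5 gives 9 > 0. Violating.
Others report (5, 17): truth gives 0; report 3 gives 11 > 0. Violating.
Others report (14, 5): truth gives 0; report 5 gives 9 > 0. Violating.
Others report (3, 3): truth gives 0; no alternative beats it.
Others report (3, 5): truth gives 0; no alternative beats it.
(Checking all 16 profiles: 10 have a profitable deviation, 6 do not.)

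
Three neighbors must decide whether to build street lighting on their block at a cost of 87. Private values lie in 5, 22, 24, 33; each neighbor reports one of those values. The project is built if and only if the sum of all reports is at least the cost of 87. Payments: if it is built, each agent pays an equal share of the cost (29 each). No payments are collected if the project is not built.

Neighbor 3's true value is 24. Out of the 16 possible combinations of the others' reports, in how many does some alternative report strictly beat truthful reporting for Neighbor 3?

1

Others report (33, 33): truth gives -5; report 5 gives 0 > -5. Violating.
Others report (5, 5): truth gives 0; no alternative beats it.
Others report (5, 22): truth gives 0; no alternative beats it.
(Checking all 16 profiles: 1 has a profitable deviation, 15 do not.)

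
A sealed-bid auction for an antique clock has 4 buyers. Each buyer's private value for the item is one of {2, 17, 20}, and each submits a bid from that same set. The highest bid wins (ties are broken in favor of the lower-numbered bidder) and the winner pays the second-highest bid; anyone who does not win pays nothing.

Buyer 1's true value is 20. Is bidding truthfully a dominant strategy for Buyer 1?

Check each profile of the others' bids and compare truth against every alternative bid.
Others bid (2, 2, 2): truth gives 18, best alternative gives 18.
Others bid (2, 2, 17): truth gives 3, best alternative gives 3.
Others bid (2, 17, 2): truth gives 3, best alternative gives 3.
Others bid (2, 17, 17): truth gives 3, best alternative gives 3.
Others bid (17, 2, 2): truth gives 3, best alternative gives 3.
Others bid (17, 2, 17): truth gives 3, best alternative gives 3.
(Remaining 21 profiles checked similarly; truth is weakly best in each.)
In every case the truthful bid is at least as good as any alternative, so it is a dominant strategy.

Yes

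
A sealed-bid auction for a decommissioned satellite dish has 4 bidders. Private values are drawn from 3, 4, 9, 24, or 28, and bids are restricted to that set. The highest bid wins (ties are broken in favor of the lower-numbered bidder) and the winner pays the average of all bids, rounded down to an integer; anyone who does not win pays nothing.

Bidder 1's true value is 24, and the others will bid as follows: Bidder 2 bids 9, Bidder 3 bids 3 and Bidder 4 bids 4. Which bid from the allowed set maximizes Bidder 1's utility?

9

Bid 3: loses, pays 0, utility 0.
Bid 4: loses, pays 0, utility 0.
Bid 9: wins, pays 6, utility 24 - 6 = 18.
Bid 24: wins, pays 10, utility 24 - 10 = 14.
Bid 28: wins, pays 11, utility 24 - 11 = 13.
The best choice is 9 with utility 18.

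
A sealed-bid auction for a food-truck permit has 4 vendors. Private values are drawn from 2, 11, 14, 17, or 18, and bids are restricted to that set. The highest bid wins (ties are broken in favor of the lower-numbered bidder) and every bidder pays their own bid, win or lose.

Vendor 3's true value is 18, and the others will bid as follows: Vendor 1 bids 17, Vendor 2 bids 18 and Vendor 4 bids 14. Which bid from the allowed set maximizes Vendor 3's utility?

2

Bid 2: loses but pays 2, utility -2.
Bid 11: loses but pays 11, utility -11.
Bid 14: loses but pays 14, utility -14.
Bid 17: loses but pays 17, utility -17.
Bid 18: loses but pays 18, utility -18.
The best choice is 2 with utility -2.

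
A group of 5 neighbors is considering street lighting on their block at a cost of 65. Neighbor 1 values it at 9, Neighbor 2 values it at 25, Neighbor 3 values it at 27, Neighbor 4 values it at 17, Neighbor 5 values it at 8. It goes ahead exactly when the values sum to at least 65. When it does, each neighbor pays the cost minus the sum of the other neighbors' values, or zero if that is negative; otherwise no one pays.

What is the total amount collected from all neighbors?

Total value 86 ≥ cost 65, so it is built.
Neighbor 1: others sum to 77; max(0, 65 - 77) = 0.
Neighbor 2: others sum to 61; max(0, 65 - 61) = 4.
Neighbor 3: others sum to 59; max(0, 65 - 59) = 6.
Neighbor 4: others sum to 69; max(0, 65 - 69) = 0.
Neighbor 5: others sum to 78; max(0, 65 - 78) = 0.
Total collected = 0 + 4 + 6 + 0 + 0 = 10.

10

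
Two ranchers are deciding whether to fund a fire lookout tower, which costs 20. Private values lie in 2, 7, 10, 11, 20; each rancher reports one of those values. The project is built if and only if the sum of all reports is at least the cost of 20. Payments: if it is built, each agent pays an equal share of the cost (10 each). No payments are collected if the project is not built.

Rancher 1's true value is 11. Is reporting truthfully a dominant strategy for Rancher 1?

No

Consider the case where Rancher 2 reports 2.
Truthful report 11: project not built, utility 0.
Report 20 instead: project built, pays 10, utility 11 - 10 = 1.
Since 1 > 0, reporting 20 is strictly better here, so truthful reporting is not dominant.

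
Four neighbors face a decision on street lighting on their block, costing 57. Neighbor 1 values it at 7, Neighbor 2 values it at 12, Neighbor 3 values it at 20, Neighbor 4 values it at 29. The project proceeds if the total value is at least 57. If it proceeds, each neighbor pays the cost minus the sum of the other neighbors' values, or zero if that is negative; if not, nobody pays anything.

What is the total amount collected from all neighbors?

Total value 68 ≥ cost 57, so it is built.
Neighbor 1: others sum to 61; max(0, 57 - 61) = 0.
Neighbor 2: others sum to 56; max(0, 57 - 56) = 1.
Neighbor 3: others sum to 48; max(0, 57 - 48) = 9.
Neighbor 4: others sum to 39; max(0, 57 - 39) = 18.
Total collected = 0 + 1 + 9 + 18 = 28.

28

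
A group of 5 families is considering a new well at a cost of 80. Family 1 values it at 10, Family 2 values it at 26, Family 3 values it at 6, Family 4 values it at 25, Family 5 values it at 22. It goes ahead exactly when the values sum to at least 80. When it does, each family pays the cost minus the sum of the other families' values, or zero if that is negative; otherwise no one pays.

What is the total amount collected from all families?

47

Total value 89 ≥ cost 80, so it is built.
Family 1: others sum to 79; max(0, 80 - 79) = 1.
Family 2: others sum to 63; max(0, 80 - 63) = 17.
Family 3: others sum to 83; max(0, 80 - 83) = 0.
Family 4: others sum to 64; max(0, 80 - 64) = 16.
Family 5: others sum to 67; max(0, 80 - 67) = 13.
Total collected = 1 + 17 + 0 + 16 + 13 = 47.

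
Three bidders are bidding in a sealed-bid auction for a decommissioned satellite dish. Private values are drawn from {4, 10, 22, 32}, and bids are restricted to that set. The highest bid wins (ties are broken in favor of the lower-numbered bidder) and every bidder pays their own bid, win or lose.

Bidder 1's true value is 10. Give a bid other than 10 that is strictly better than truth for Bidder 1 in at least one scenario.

Suppose Bidder 2 bids 4 and Bidder 3 bids 4.
Bid 10: wins, pays 10, utility 10 - 10 = 0.
Bid 4: wins, pays 4, utility 10 - 4 = 6.
So bidding 4 beats truth here (6 > 0).

4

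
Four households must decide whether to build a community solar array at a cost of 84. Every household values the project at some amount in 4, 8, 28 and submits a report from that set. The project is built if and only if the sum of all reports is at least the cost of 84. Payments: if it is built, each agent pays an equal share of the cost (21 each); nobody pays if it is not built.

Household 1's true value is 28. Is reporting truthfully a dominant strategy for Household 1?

Yes

Check each profile of the others' reports and compare truth against every alternative report.
Others report (4, 28, 28): truth gives 7, best alternative gives 0.
Others report (8, 28, 28): truth gives 7, best alternative gives 0.
Others report (28, 4, 28): truth gives 7, best alternative gives 0.
Others report (28, 8, 28): truth gives 7, best alternative gives 0.
Others report (28, 28, 4): truth gives 7, best alternative gives 0.
Others report (28, 28, 8): truth gives 7, best alternative gives 0.
(Remaining 21 profiles checked similarly; truth is weakly best in each.)
In every case the truthful report is at least as good as any alternative, so it is a dominant strategy.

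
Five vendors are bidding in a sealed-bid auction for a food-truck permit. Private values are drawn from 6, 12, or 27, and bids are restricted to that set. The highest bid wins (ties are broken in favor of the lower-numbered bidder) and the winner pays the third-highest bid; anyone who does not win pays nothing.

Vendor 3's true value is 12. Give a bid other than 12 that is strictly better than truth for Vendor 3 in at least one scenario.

27

Suppose Vendor 1 bids 6, Vendor 2 bids 6, Vendor 4 bids 6 and Vendor 5 bids 27.
Bid 12: loses, pays 0, utility 0.
Bid 27: wins, pays 6, utility 12 - 6 = 6.
So bidding 27 beats truth here (6 > 0).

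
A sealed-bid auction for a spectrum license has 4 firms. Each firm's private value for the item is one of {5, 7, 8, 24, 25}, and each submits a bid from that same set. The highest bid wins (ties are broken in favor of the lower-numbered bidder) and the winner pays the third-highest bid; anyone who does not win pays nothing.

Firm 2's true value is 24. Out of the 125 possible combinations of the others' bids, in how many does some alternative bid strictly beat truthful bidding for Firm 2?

27

Others bid (5, 5, 25): truth gives 0; bid 25 gives 19 > 0. Violating.
Others bid (5, 7, 25): truth gives 0; bid 25 gives 17 > 0. Violating.
Others bid (5, 8, 25): truth gives 0; bid 25 gives 16 > 0. Violating.
Others bid (5, 25, 5): truth gives 0; bid 25 gives 19 > 0. Violating.
Others bid (5, 5, 5): truth gives 19; no alternative beats it.
Others bid (5, 5, 7): truth gives 19; no alternative beats it.
(Checking all 125 profiles: 27 have a profitable deviation, 98 do not.)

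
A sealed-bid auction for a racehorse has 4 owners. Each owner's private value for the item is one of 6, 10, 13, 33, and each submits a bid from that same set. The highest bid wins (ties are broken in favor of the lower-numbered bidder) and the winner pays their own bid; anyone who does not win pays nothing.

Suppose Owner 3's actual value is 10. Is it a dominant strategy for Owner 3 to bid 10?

Check each profile of the others' bids and compare truth against every alternative bid.
Others bid (6, 6, 6): truth gives 0, best alternative gives 0.
Others bid (6, 6, 10): truth gives 0, best alternative gives 0.
Others bid (6, 6, 13): truth gives 0, best alternative gives 0.
Others bid (6, 6, 33): truth gives 0, best alternative gives 0.
Others bid (6, 10, 6): truth gives 0, best alternative gives 0.
Others bid (6, 10, 10): truth gives 0, best alternative gives 0.
(Remaining 58 profiles checked similarly; truth is weakly best in each.)
In every case the truthful bid is at least as good as any alternative, so it is a dominant strategy.

Yes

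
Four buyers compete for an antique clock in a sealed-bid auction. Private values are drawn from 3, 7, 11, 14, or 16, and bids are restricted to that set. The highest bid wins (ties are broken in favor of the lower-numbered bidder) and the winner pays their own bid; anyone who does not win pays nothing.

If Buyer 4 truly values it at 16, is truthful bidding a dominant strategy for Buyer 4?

No

Consider the case where Buyer 1 bids 3, Buyer 2 bids 3 and Buyer 3 bids 3.
Truthful bid 16: wins, pays 16, utility 16 - 16 = 0.
Bid 7 instead: wins, pays 7, utility 16 - 7 = 9.
Since 9 > 0, bidding 7 is strictly better here, so truthful bidding is not dominant.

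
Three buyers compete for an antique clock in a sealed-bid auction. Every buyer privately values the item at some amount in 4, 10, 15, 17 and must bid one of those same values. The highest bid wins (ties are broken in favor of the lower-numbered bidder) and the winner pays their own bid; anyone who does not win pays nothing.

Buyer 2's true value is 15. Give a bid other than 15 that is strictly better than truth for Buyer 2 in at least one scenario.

Suppose Buyer 1 bids 4 and Buyer 3 bids 4.
Bid 15: wins, pays 15, utility 15 - 15 = 0.
Bid 10: wins, pays 10, utility 15 - 10 = 5.
So bidding 10 beats truth here (5 > 0).

10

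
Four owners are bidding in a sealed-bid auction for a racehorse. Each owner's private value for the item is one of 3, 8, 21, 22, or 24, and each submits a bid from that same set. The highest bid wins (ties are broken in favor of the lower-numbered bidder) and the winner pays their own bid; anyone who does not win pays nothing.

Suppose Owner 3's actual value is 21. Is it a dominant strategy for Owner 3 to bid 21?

Consider the case where Owner 1 bids 3, Owner 2 bids 3 and Owner 4 bids 3.
Truthful bid 21: wins, pays 21, utility 21 - 21 = 0.
Bid 8 instead: wins, pays 8, utility 21 - 8 = 13.
Since 13 > 0, bidding 8 is strictly better here, so truthful bidding is not dominant.

No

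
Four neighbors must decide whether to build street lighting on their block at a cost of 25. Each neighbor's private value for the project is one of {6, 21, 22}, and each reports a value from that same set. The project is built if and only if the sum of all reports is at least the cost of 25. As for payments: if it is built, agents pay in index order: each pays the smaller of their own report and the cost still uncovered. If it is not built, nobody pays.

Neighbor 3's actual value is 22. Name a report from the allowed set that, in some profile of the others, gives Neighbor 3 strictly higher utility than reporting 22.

Suppose Neighbor 1 reports 6, Neighbor 2 reports 6 and Neighbor 4 reports 21.
Report 22: project built, pays 13, utility 22 - 13 = 9.
Report 6: project built, pays 6, utility 22 - 6 = 16.
So reporting 6 beats truth here (16 > 9).

6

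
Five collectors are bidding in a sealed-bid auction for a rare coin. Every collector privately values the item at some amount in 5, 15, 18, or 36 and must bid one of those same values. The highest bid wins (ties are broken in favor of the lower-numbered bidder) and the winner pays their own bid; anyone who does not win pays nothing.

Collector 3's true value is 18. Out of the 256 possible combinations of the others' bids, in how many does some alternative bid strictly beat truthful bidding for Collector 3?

4

Others bid (5, 5, 5, 5): truth gives 0; bid 15 gives 3 > 0. Violating.
Others bid (5, 5, 5, 15): truth gives 0; bid 15 gives 3 > 0. Violating.
Others bid (5, 5, 15, 5): truth gives 0; bid 15 gives 3 > 0. Violating.
Others bid (5, 5, 15, 15): truth gives 0; bid 15 gives 3 > 0. Violating.
Others bid (5, 5, 5, 18): truth gives 0; no alternative beats it.
Others bid (5, 5, 5, 36): truth gives 0; no alternative beats it.
(Checking all 256 profiles: 4 have a profitable deviation, 252 do not.)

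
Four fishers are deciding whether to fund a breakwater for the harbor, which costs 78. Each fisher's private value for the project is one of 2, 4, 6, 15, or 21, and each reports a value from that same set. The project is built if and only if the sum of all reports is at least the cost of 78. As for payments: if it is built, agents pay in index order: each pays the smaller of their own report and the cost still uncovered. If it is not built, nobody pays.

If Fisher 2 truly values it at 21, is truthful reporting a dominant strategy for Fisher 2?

Consider the case where Fisher 1 reports 21, Fisher 3 reports 21 and Fisher 4 reports 21.
Truthful report 21: project built, pays 21, utility 21 - 21 = 0.
Report 15 instead: project built, pays 15, utility 21 - 15 = 6.
Since 6 > 0, reporting 15 is strictly better here, so truthful reporting is not dominant.

No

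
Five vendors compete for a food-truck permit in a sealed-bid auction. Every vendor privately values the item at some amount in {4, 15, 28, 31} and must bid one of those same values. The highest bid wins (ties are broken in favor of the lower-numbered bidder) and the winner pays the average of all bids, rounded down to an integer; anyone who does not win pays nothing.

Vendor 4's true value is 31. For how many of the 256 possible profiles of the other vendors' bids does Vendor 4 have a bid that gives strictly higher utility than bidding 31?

Others bid (4, 4, 4, 4): truth gives 22; bid 15 gives 25 > 22. Violating.
Others bid (4, 4, 4, 15): truth gives 20; bid 15 gives 23 > 20. Violating.
Others bid (4, 4, 4, 28): truth gives 17; bid 28 gives 18 > 17. Violating.
Others bid (4, 4, 15, 28): truth gives 15; bid 28 gives 16 > 15. Violating.
Others bid (4, 4, 4, 31): truth gives 17; no alternative beats it.
Others bid (4, 4, 15, 4): truth gives 20; no alternative beats it.
(Checking all 256 profiles: 11 have a profitable deviation, 245 do not.)

11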